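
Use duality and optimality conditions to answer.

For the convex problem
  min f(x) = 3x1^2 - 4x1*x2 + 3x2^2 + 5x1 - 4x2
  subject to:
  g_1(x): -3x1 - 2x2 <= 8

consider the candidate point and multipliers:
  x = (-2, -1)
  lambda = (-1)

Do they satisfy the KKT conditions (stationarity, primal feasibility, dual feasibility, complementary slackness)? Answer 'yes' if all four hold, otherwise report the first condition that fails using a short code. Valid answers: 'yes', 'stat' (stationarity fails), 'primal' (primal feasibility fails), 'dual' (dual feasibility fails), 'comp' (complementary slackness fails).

Gradient of f: grad f(x) = Q x + c = (-3, -2)
Constraint values g_i(x) = a_i^T x - b_i:
  g_1((-2, -1)) = 0
Stationarity residual: grad f(x) + sum_i lambda_i a_i = (0, 0)
  -> stationarity OK
Primal feasibility (all g_i <= 0): OK
Dual feasibility (all lambda_i >= 0): FAILS
Complementary slackness (lambda_i * g_i(x) = 0 for all i): OK

Verdict: the first failing condition is dual_feasibility -> dual.

dual


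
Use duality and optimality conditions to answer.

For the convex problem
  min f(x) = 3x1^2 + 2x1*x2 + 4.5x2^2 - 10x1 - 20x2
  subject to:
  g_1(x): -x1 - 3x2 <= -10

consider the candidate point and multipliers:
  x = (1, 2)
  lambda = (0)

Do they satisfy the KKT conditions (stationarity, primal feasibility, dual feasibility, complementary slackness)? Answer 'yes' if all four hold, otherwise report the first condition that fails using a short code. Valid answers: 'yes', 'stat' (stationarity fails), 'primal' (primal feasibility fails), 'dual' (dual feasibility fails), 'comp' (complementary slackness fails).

Gradient of f: grad f(x) = Q x + c = (0, 0)
Constraint values g_i(x) = a_i^T x - b_i:
  g_1((1, 2)) = 3
Stationarity residual: grad f(x) + sum_i lambda_i a_i = (0, 0)
  -> stationarity OK
Primal feasibility (all g_i <= 0): FAILS
Dual feasibility (all lambda_i >= 0): OK
Complementary slackness (lambda_i * g_i(x) = 0 for all i): OK

Verdict: the first failing condition is primal_feasibility -> primal.

primal


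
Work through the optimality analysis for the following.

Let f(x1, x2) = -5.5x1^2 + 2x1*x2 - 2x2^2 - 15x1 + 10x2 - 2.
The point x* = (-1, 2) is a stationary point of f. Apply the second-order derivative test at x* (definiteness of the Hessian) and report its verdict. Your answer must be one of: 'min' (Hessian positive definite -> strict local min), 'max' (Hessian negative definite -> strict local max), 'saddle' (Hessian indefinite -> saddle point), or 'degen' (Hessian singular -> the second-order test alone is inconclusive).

Compute the Hessian H = grad^2 f:
  H = [[-11, 2], [2, -4]]
Verify stationarity: grad f(x*) = H x* + g = (0, 0).
Eigenvalues of H: -11.5311, -3.4689.
Both eigenvalues < 0, so H is negative definite -> x* is a strict local max.

max


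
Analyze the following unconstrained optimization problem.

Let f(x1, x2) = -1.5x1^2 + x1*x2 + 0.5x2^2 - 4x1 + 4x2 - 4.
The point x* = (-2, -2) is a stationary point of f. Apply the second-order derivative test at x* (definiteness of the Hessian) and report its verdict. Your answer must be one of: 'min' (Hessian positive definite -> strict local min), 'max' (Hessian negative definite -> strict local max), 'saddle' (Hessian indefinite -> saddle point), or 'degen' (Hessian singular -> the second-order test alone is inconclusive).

Compute the Hessian H = grad^2 f:
  H = [[-3, 1], [1, 1]]
Verify stationarity: grad f(x*) = H x* + g = (0, 0).
Eigenvalues of H: -3.2361, 1.2361.
Eigenvalues have mixed signs, so H is indefinite -> x* is a saddle point.

saddle


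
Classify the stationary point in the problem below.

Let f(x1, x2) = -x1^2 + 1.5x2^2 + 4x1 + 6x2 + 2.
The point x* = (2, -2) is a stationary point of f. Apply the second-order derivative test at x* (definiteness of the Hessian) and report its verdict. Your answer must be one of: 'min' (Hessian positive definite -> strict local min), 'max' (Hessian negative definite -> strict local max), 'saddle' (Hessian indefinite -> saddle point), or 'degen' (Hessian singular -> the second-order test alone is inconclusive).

Compute the Hessian H = grad^2 f:
  H = [[-2, 0], [0, 3]]
Verify stationarity: grad f(x*) = H x* + g = (0, 0).
Eigenvalues of H: -2, 3.
Eigenvalues have mixed signs, so H is indefinite -> x* is a saddle point.

saddle


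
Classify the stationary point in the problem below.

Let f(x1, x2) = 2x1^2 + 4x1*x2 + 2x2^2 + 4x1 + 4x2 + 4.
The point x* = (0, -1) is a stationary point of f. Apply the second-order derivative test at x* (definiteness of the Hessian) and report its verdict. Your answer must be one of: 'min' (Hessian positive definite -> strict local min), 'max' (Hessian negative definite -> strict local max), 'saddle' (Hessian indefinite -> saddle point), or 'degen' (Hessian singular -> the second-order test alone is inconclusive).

Compute the Hessian H = grad^2 f:
  H = [[4, 4], [4, 4]]
Verify stationarity: grad f(x*) = H x* + g = (0, 0).
Eigenvalues of H: 0, 8.
H has a zero eigenvalue (singular; positive semidefinite but not definite), so H is neither positive definite, negative definite, nor indefinite. The second-order test alone is inconclusive -> degen.
(Indeed, f is constant along the null direction of H through x*, so x* is not a strict local extremum.)

degen


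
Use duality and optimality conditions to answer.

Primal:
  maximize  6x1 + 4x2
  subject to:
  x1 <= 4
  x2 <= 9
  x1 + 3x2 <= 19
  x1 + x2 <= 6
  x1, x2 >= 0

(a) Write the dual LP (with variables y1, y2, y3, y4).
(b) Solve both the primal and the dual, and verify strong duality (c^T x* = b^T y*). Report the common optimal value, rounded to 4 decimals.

The standard primal-dual pair for 'max c^T x s.t. A x <= b, x >= 0' is:
  Dual:  min b^T y  s.t.  A^T y >= c,  y >= 0.

So the dual LP is:
  minimize  4y1 + 9y2 + 19y3 + 6y4
  subject to:
    y1 + y3 + y4 >= 6
    y2 + 3y3 + y4 >= 4
    y1, y2, y3, y4 >= 0

Solving the primal: x* = (4, 2).
  primal value c^T x* = 32.
Solving the dual: y* = (2, 0, 0, 4).
  dual value b^T y* = 32.
Strong duality: c^T x* = b^T y*. Confirmed.

32


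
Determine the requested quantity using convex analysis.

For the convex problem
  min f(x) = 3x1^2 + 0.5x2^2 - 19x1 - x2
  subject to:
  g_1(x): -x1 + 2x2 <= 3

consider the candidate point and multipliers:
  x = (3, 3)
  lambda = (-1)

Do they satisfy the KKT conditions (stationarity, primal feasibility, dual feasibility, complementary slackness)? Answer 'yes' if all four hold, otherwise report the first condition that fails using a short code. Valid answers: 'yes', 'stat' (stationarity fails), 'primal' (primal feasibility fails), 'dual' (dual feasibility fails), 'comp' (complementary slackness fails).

Gradient of f: grad f(x) = Q x + c = (-1, 2)
Constraint values g_i(x) = a_i^T x - b_i:
  g_1((3, 3)) = 0
Stationarity residual: grad f(x) + sum_i lambda_i a_i = (0, 0)
  -> stationarity OK
Primal feasibility (all g_i <= 0): OK
Dual feasibility (all lambda_i >= 0): FAILS
Complementary slackness (lambda_i * g_i(x) = 0 for all i): OK

Verdict: the first failing condition is dual_feasibility -> dual.

dual


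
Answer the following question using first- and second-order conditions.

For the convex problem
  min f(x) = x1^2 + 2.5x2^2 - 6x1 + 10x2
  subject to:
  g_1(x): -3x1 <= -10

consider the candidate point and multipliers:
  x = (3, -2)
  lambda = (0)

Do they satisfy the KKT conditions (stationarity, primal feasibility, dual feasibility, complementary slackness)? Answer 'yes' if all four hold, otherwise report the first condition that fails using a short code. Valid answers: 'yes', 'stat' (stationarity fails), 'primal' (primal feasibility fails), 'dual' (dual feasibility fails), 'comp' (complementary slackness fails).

Gradient of f: grad f(x) = Q x + c = (0, 0)
Constraint values g_i(x) = a_i^T x - b_i:
  g_1((3, -2)) = 1
Stationarity residual: grad f(x) + sum_i lambda_i a_i = (0, 0)
  -> stationarity OK
Primal feasibility (all g_i <= 0): FAILS
Dual feasibility (all lambda_i >= 0): OK
Complementary slackness (lambda_i * g_i(x) = 0 for all i): OK

Verdict: the first failing condition is primal_feasibility -> primal.

primal


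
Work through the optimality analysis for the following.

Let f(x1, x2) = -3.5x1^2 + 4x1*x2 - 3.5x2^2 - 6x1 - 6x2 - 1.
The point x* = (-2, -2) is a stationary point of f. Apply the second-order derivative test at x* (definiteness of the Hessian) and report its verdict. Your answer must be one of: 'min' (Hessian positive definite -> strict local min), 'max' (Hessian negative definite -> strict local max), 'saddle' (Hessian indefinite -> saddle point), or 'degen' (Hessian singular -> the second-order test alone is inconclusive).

Compute the Hessian H = grad^2 f:
  H = [[-7, 4], [4, -7]]
Verify stationarity: grad f(x*) = H x* + g = (0, 0).
Eigenvalues of H: -11, -3.
Both eigenvalues < 0, so H is negative definite -> x* is a strict local max.

max


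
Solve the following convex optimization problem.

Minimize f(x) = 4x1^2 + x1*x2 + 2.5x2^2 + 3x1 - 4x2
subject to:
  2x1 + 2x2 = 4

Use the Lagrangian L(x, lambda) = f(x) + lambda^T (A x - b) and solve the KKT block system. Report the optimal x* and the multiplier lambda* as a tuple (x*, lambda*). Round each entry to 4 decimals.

Form the Lagrangian:
  L(x, lambda) = (1/2) x^T Q x + c^T x + lambda^T (A x - b)
Stationarity (grad_x L = 0): Q x + c + A^T lambda = 0.
Primal feasibility: A x = b.

This gives the KKT block system:
  [ Q   A^T ] [ x     ]   [-c ]
  [ A    0  ] [ lambda ] = [ b ]

Solving the linear system:
  x*      = (0.0909, 1.9091)
  lambda* = (-2.8182)
  f(x*)   = 1.9545

x* = (0.0909, 1.9091), lambda* = (-2.8182)


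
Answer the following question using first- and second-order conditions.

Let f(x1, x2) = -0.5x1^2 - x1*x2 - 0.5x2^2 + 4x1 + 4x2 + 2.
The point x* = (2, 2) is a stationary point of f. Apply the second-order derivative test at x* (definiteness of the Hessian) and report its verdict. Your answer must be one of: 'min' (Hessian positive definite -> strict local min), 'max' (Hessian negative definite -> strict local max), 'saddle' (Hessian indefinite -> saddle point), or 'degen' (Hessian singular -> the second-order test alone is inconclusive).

Compute the Hessian H = grad^2 f:
  H = [[-1, -1], [-1, -1]]
Verify stationarity: grad f(x*) = H x* + g = (0, 0).
Eigenvalues of H: -2, 0.
H has a zero eigenvalue (singular; negative semidefinite but not definite), so H is neither positive definite, negative definite, nor indefinite. The second-order test alone is inconclusive -> degen.
(Indeed, f is constant along the null direction of H through x*, so x* is not a strict local extremum.)

degen


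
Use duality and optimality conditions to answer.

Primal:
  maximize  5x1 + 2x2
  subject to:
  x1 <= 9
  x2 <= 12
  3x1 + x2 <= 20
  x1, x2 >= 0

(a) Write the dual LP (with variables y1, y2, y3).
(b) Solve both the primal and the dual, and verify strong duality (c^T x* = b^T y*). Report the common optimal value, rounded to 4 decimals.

The standard primal-dual pair for 'max c^T x s.t. A x <= b, x >= 0' is:
  Dual:  min b^T y  s.t.  A^T y >= c,  y >= 0.

So the dual LP is:
  minimize  9y1 + 12y2 + 20y3
  subject to:
    y1 + 3y3 >= 5
    y2 + y3 >= 2
    y1, y2, y3 >= 0

Solving the primal: x* = (2.6667, 12).
  primal value c^T x* = 37.3333.
Solving the dual: y* = (0, 0.3333, 1.6667).
  dual value b^T y* = 37.3333.
Strong duality: c^T x* = b^T y*. Confirmed.

37.3333


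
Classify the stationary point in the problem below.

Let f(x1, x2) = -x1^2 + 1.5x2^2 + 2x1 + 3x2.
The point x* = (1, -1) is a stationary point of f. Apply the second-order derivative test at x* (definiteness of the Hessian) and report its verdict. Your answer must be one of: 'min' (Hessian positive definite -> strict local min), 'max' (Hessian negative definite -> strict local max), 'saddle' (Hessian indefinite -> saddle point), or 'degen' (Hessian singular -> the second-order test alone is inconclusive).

Compute the Hessian H = grad^2 f:
  H = [[-2, 0], [0, 3]]
Verify stationarity: grad f(x*) = H x* + g = (0, 0).
Eigenvalues of H: -2, 3.
Eigenvalues have mixed signs, so H is indefinite -> x* is a saddle point.

saddle


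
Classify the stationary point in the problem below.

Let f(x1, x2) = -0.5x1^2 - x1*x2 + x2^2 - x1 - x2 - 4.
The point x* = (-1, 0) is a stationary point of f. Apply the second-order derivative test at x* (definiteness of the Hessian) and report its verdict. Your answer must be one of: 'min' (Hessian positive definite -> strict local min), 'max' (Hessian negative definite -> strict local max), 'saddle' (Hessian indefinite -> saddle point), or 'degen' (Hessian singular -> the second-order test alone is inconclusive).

Compute the Hessian H = grad^2 f:
  H = [[-1, -1], [-1, 2]]
Verify stationarity: grad f(x*) = H x* + g = (0, 0).
Eigenvalues of H: -1.3028, 2.3028.
Eigenvalues have mixed signs, so H is indefinite -> x* is a saddle point.

saddle


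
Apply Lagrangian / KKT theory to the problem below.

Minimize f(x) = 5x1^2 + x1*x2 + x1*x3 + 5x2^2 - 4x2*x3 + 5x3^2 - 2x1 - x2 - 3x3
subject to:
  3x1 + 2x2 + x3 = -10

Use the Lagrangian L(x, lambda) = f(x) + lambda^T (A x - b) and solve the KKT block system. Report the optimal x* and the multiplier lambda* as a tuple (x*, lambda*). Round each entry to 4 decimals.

Form the Lagrangian:
  L(x, lambda) = (1/2) x^T Q x + c^T x + lambda^T (A x - b)
Stationarity (grad_x L = 0): Q x + c + A^T lambda = 0.
Primal feasibility: A x = b.

This gives the KKT block system:
  [ Q   A^T ] [ x     ]   [-c ]
  [ A    0  ] [ lambda ] = [ b ]

Solving the linear system:
  x*      = (-1.8977, -1.6707, -0.9656)
  lambda* = (7.871)
  f(x*)   = 43.5365

x* = (-1.8977, -1.6707, -0.9656), lambda* = (7.871)


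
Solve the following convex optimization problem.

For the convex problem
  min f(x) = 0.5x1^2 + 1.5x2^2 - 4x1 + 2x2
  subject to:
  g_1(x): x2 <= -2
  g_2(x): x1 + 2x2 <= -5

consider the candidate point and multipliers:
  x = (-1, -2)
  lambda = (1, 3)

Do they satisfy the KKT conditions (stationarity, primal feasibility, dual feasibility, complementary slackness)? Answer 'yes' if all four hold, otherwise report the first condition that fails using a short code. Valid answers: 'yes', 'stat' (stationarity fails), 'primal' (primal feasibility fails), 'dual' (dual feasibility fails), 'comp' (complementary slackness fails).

Gradient of f: grad f(x) = Q x + c = (-5, -4)
Constraint values g_i(x) = a_i^T x - b_i:
  g_1((-1, -2)) = 0
  g_2((-1, -2)) = 0
Stationarity residual: grad f(x) + sum_i lambda_i a_i = (-2, 3)
  -> stationarity FAILS
Primal feasibility (all g_i <= 0): OK
Dual feasibility (all lambda_i >= 0): OK
Complementary slackness (lambda_i * g_i(x) = 0 for all i): OK

Verdict: the first failing condition is stationarity -> stat.

stat


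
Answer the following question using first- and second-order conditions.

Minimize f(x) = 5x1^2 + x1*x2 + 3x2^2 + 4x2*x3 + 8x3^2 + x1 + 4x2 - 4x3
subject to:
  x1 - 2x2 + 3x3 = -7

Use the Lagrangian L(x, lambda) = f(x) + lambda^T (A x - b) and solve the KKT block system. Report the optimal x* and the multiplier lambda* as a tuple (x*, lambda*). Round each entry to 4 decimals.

Form the Lagrangian:
  L(x, lambda) = (1/2) x^T Q x + c^T x + lambda^T (A x - b)
Stationarity (grad_x L = 0): Q x + c + A^T lambda = 0.
Primal feasibility: A x = b.

This gives the KKT block system:
  [ Q   A^T ] [ x     ]   [-c ]
  [ A    0  ] [ lambda ] = [ b ]

Solving the linear system:
  x*      = (-0.7158, 1.6322, -1.0066)
  lambda* = (4.5256)
  f(x*)   = 20.7592

x* = (-0.7158, 1.6322, -1.0066), lambda* = (4.5256)


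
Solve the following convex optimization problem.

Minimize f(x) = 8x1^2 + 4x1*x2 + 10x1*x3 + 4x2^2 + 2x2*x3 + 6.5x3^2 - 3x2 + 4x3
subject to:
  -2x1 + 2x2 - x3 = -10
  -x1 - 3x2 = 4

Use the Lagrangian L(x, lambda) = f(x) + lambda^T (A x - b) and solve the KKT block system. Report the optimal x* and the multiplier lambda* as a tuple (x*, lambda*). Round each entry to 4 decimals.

Form the Lagrangian:
  L(x, lambda) = (1/2) x^T Q x + c^T x + lambda^T (A x - b)
Stationarity (grad_x L = 0): Q x + c + A^T lambda = 0.
Primal feasibility: A x = b.

This gives the KKT block system:
  [ Q   A^T ] [ x     ]   [-c ]
  [ A    0  ] [ lambda ] = [ b ]

Solving the linear system:
  x*      = (3.3418, -2.4473, -1.5781)
  lambda* = (12.0078, 3.8828)
  f(x*)   = 52.7881

x* = (3.3418, -2.4473, -1.5781), lambda* = (12.0078, 3.8828)


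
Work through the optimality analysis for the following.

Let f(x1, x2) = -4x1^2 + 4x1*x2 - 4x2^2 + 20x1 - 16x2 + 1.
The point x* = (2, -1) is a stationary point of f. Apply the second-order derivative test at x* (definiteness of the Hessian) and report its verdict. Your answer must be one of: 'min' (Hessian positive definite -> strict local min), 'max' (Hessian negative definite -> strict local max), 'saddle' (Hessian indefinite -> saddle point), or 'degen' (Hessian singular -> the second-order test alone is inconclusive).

Compute the Hessian H = grad^2 f:
  H = [[-8, 4], [4, -8]]
Verify stationarity: grad f(x*) = H x* + g = (0, 0).
Eigenvalues of H: -12, -4.
Both eigenvalues < 0, so H is negative definite -> x* is a strict local max.

max


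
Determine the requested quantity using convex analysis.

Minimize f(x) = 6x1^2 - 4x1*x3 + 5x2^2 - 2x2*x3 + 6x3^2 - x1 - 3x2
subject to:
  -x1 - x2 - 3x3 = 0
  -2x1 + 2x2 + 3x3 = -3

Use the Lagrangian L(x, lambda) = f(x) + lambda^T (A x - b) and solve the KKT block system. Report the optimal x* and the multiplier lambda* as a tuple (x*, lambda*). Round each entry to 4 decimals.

Form the Lagrangian:
  L(x, lambda) = (1/2) x^T Q x + c^T x + lambda^T (A x - b)
Stationarity (grad_x L = 0): Q x + c + A^T lambda = 0.
Primal feasibility: A x = b.

This gives the KKT block system:
  [ Q   A^T ] [ x     ]   [-c ]
  [ A    0  ] [ lambda ] = [ b ]

Solving the linear system:
  x*      = (0.8933, -0.32, -0.1911)
  lambda* = (2.3333, 4.0756)
  f(x*)   = 6.1467

x* = (0.8933, -0.32, -0.1911), lambda* = (2.3333, 4.0756)


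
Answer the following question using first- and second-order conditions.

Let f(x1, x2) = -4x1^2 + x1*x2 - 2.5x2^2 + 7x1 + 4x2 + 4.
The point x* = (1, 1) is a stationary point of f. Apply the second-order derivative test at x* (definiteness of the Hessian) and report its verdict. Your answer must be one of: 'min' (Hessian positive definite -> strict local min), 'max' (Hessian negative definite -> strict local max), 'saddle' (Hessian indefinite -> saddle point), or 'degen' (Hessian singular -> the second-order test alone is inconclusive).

Compute the Hessian H = grad^2 f:
  H = [[-8, 1], [1, -5]]
Verify stationarity: grad f(x*) = H x* + g = (0, 0).
Eigenvalues of H: -8.3028, -4.6972.
Both eigenvalues < 0, so H is negative definite -> x* is a strict local max.

max


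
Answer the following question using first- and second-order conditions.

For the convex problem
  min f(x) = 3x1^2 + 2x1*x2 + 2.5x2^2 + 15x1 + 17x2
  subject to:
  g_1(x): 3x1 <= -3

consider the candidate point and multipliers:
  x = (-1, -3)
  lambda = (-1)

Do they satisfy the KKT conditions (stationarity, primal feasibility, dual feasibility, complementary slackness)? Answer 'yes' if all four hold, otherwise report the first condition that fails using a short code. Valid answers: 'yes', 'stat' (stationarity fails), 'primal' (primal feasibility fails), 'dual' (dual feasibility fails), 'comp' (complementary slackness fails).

Gradient of f: grad f(x) = Q x + c = (3, 0)
Constraint values g_i(x) = a_i^T x - b_i:
  g_1((-1, -3)) = 0
Stationarity residual: grad f(x) + sum_i lambda_i a_i = (0, 0)
  -> stationarity OK
Primal feasibility (all g_i <= 0): OK
Dual feasibility (all lambda_i >= 0): FAILS
Complementary slackness (lambda_i * g_i(x) = 0 for all i): OK

Verdict: the first failing condition is dual_feasibility -> dual.

dual


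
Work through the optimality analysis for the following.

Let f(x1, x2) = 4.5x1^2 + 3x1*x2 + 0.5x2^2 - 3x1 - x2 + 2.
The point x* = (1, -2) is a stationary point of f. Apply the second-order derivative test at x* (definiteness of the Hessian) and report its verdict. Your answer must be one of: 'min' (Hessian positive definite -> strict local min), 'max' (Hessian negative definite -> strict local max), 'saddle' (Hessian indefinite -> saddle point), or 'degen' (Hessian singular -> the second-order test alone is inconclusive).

Compute the Hessian H = grad^2 f:
  H = [[9, 3], [3, 1]]
Verify stationarity: grad f(x*) = H x* + g = (0, 0).
Eigenvalues of H: 0, 10.
H has a zero eigenvalue (singular; positive semidefinite but not definite), so H is neither positive definite, negative definite, nor indefinite. The second-order test alone is inconclusive -> degen.
(Indeed, f is constant along the null direction of H through x*, so x* is not a strict local extremum.)

degen


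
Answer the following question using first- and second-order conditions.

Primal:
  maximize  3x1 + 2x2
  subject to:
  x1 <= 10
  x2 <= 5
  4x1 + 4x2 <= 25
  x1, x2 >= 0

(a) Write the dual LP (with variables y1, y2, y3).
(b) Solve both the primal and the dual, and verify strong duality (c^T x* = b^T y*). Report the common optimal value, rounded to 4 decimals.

The standard primal-dual pair for 'max c^T x s.t. A x <= b, x >= 0' is:
  Dual:  min b^T y  s.t.  A^T y >= c,  y >= 0.

So the dual LP is:
  minimize  10y1 + 5y2 + 25y3
  subject to:
    y1 + 4y3 >= 3
    y2 + 4y3 >= 2
    y1, y2, y3 >= 0

Solving the primal: x* = (6.25, 0).
  primal value c^T x* = 18.75.
Solving the dual: y* = (0, 0, 0.75).
  dual value b^T y* = 18.75.
Strong duality: c^T x* = b^T y*. Confirmed.

18.75


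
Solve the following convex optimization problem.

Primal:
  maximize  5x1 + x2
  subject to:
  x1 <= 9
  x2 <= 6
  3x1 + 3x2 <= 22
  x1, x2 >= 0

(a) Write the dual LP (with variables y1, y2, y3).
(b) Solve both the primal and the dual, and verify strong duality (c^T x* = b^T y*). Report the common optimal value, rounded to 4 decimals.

The standard primal-dual pair for 'max c^T x s.t. A x <= b, x >= 0' is:
  Dual:  min b^T y  s.t.  A^T y >= c,  y >= 0.

So the dual LP is:
  minimize  9y1 + 6y2 + 22y3
  subject to:
    y1 + 3y3 >= 5
    y2 + 3y3 >= 1
    y1, y2, y3 >= 0

Solving the primal: x* = (7.3333, 0).
  primal value c^T x* = 36.6667.
Solving the dual: y* = (0, 0, 1.6667).
  dual value b^T y* = 36.6667.
Strong duality: c^T x* = b^T y*. Confirmed.

36.6667


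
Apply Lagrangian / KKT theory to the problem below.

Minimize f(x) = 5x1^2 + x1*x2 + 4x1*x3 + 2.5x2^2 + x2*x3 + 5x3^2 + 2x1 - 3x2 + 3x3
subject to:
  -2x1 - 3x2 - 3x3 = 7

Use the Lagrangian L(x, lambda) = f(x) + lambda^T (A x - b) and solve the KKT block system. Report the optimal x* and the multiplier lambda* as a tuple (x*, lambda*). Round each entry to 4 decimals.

Form the Lagrangian:
  L(x, lambda) = (1/2) x^T Q x + c^T x + lambda^T (A x - b)
Stationarity (grad_x L = 0): Q x + c + A^T lambda = 0.
Primal feasibility: A x = b.

This gives the KKT block system:
  [ Q   A^T ] [ x     ]   [-c ]
  [ A    0  ] [ lambda ] = [ b ]

Solving the linear system:
  x*      = (-0.3279, -1.0782, -1.0365)
  lambda* = (-3.2518)
  f(x*)   = 11.1157

x* = (-0.3279, -1.0782, -1.0365), lambda* = (-3.2518)


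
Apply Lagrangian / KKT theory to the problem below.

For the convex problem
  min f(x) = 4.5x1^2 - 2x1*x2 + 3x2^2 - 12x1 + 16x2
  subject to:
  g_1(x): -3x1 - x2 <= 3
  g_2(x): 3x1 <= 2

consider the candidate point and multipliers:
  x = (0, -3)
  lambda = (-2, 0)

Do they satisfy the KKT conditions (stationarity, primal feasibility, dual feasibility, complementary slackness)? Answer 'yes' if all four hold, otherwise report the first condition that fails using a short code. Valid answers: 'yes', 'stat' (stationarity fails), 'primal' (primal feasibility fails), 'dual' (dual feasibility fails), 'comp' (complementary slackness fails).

Gradient of f: grad f(x) = Q x + c = (-6, -2)
Constraint values g_i(x) = a_i^T x - b_i:
  g_1((0, -3)) = 0
  g_2((0, -3)) = -2
Stationarity residual: grad f(x) + sum_i lambda_i a_i = (0, 0)
  -> stationarity OK
Primal feasibility (all g_i <= 0): OK
Dual feasibility (all lambda_i >= 0): FAILS
Complementary slackness (lambda_i * g_i(x) = 0 for all i): OK

Verdict: the first failing condition is dual_feasibility -> dual.

dual


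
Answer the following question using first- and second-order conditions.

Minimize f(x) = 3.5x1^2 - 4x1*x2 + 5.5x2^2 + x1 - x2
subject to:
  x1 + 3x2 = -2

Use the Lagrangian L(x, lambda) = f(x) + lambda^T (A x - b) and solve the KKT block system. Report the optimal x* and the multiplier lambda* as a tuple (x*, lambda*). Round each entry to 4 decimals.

Form the Lagrangian:
  L(x, lambda) = (1/2) x^T Q x + c^T x + lambda^T (A x - b)
Stationarity (grad_x L = 0): Q x + c + A^T lambda = 0.
Primal feasibility: A x = b.

This gives the KKT block system:
  [ Q   A^T ] [ x     ]   [-c ]
  [ A    0  ] [ lambda ] = [ b ]

Solving the linear system:
  x*      = (-0.5918, -0.4694)
  lambda* = (1.2653)
  f(x*)   = 1.2041

x* = (-0.5918, -0.4694), lambda* = (1.2653)


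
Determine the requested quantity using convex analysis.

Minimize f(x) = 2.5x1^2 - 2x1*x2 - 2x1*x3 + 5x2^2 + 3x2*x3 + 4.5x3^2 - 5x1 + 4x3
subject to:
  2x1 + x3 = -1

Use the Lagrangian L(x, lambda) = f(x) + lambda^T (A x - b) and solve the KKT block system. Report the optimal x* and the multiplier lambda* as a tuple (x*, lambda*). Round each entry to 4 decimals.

Form the Lagrangian:
  L(x, lambda) = (1/2) x^T Q x + c^T x + lambda^T (A x - b)
Stationarity (grad_x L = 0): Q x + c + A^T lambda = 0.
Primal feasibility: A x = b.

This gives the KKT block system:
  [ Q   A^T ] [ x     ]   [-c ]
  [ A    0  ] [ lambda ] = [ b ]

Solving the linear system:
  x*      = (-0.108, 0.2136, -0.784)
  lambda* = (2.1995)
  f(x*)   = -0.1984

x* = (-0.108, 0.2136, -0.784), lambda* = (2.1995)


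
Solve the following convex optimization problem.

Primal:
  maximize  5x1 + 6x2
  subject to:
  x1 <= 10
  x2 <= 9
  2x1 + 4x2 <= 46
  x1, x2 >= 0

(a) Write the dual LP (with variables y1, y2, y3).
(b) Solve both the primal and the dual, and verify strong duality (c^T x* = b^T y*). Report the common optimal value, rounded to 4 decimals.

The standard primal-dual pair for 'max c^T x s.t. A x <= b, x >= 0' is:
  Dual:  min b^T y  s.t.  A^T y >= c,  y >= 0.

So the dual LP is:
  minimize  10y1 + 9y2 + 46y3
  subject to:
    y1 + 2y3 >= 5
    y2 + 4y3 >= 6
    y1, y2, y3 >= 0

Solving the primal: x* = (10, 6.5).
  primal value c^T x* = 89.
Solving the dual: y* = (2, 0, 1.5).
  dual value b^T y* = 89.
Strong duality: c^T x* = b^T y*. Confirmed.

89


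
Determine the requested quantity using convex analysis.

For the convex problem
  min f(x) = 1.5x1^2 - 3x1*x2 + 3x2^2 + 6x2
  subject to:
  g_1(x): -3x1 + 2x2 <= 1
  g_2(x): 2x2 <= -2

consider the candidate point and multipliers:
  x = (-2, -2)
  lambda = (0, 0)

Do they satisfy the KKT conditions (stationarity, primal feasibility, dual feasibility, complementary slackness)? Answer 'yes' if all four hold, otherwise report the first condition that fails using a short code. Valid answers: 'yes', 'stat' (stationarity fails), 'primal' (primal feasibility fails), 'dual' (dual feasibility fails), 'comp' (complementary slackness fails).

Gradient of f: grad f(x) = Q x + c = (0, 0)
Constraint values g_i(x) = a_i^T x - b_i:
  g_1((-2, -2)) = 1
  g_2((-2, -2)) = -2
Stationarity residual: grad f(x) + sum_i lambda_i a_i = (0, 0)
  -> stationarity OK
Primal feasibility (all g_i <= 0): FAILS
Dual feasibility (all lambda_i >= 0): OK
Complementary slackness (lambda_i * g_i(x) = 0 for all i): OK

Verdict: the first failing condition is primal_feasibility -> primal.

primal


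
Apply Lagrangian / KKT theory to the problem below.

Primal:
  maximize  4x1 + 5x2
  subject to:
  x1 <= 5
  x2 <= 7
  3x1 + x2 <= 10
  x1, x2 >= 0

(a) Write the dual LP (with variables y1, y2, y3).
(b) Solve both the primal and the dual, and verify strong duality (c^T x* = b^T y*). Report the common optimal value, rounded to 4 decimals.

The standard primal-dual pair for 'max c^T x s.t. A x <= b, x >= 0' is:
  Dual:  min b^T y  s.t.  A^T y >= c,  y >= 0.

So the dual LP is:
  minimize  5y1 + 7y2 + 10y3
  subject to:
    y1 + 3y3 >= 4
    y2 + y3 >= 5
    y1, y2, y3 >= 0

Solving the primal: x* = (1, 7).
  primal value c^T x* = 39.
Solving the dual: y* = (0, 3.6667, 1.3333).
  dual value b^T y* = 39.
Strong duality: c^T x* = b^T y*. Confirmed.

39


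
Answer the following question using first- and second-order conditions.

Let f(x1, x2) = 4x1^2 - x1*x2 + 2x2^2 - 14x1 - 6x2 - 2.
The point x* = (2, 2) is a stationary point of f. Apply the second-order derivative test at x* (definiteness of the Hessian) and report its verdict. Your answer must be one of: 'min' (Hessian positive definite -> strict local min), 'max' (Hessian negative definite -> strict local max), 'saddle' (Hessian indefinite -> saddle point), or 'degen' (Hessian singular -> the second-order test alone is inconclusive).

Compute the Hessian H = grad^2 f:
  H = [[8, -1], [-1, 4]]
Verify stationarity: grad f(x*) = H x* + g = (0, 0).
Eigenvalues of H: 3.7639, 8.2361.
Both eigenvalues > 0, so H is positive definite -> x* is a strict local min.

min


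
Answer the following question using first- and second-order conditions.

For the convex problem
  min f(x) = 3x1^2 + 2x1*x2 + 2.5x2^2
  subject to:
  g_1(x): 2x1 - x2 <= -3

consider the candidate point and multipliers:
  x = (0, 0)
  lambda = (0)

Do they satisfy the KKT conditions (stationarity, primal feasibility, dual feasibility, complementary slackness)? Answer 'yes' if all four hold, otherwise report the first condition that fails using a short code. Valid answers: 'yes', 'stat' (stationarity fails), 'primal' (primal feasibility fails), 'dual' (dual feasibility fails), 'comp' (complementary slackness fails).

Gradient of f: grad f(x) = Q x + c = (0, 0)
Constraint values g_i(x) = a_i^T x - b_i:
  g_1((0, 0)) = 3
Stationarity residual: grad f(x) + sum_i lambda_i a_i = (0, 0)
  -> stationarity OK
Primal feasibility (all g_i <= 0): FAILS
Dual feasibility (all lambda_i >= 0): OK
Complementary slackness (lambda_i * g_i(x) = 0 for all i): OK

Verdict: the first failing condition is primal_feasibility -> primal.

primal


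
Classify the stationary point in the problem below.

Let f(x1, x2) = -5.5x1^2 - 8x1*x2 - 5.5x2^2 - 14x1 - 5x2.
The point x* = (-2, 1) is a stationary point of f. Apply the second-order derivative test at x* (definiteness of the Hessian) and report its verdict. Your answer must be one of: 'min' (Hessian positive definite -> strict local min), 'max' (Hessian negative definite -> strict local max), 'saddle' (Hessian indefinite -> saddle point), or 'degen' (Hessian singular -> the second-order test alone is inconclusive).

Compute the Hessian H = grad^2 f:
  H = [[-11, -8], [-8, -11]]
Verify stationarity: grad f(x*) = H x* + g = (0, 0).
Eigenvalues of H: -19, -3.
Both eigenvalues < 0, so H is negative definite -> x* is a strict local max.

max


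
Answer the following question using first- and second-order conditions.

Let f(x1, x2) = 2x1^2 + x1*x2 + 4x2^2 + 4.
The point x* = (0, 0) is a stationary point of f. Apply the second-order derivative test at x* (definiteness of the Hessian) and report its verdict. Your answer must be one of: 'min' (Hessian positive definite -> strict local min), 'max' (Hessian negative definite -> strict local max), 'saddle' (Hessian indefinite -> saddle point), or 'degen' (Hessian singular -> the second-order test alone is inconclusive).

Compute the Hessian H = grad^2 f:
  H = [[4, 1], [1, 8]]
Verify stationarity: grad f(x*) = H x* + g = (0, 0).
Eigenvalues of H: 3.7639, 8.2361.
Both eigenvalues > 0, so H is positive definite -> x* is a strict local min.

min


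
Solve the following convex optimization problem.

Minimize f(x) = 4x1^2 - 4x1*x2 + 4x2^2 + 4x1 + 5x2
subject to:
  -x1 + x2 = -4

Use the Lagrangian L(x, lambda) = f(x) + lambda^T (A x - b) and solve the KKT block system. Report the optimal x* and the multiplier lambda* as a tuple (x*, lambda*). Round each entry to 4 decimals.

Form the Lagrangian:
  L(x, lambda) = (1/2) x^T Q x + c^T x + lambda^T (A x - b)
Stationarity (grad_x L = 0): Q x + c + A^T lambda = 0.
Primal feasibility: A x = b.

This gives the KKT block system:
  [ Q   A^T ] [ x     ]   [-c ]
  [ A    0  ] [ lambda ] = [ b ]

Solving the linear system:
  x*      = (0.875, -3.125)
  lambda* = (23.5)
  f(x*)   = 40.9375

x* = (0.875, -3.125), lambda* = (23.5)


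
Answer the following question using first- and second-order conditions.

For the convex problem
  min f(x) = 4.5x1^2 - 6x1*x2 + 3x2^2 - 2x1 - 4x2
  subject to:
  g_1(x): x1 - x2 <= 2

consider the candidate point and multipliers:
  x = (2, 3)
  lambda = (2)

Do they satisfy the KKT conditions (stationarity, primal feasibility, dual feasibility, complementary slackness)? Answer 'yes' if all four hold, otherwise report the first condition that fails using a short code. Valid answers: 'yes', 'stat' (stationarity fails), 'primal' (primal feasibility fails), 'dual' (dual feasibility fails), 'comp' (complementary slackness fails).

Gradient of f: grad f(x) = Q x + c = (-2, 2)
Constraint values g_i(x) = a_i^T x - b_i:
  g_1((2, 3)) = -3
Stationarity residual: grad f(x) + sum_i lambda_i a_i = (0, 0)
  -> stationarity OK
Primal feasibility (all g_i <= 0): OK
Dual feasibility (all lambda_i >= 0): OK
Complementary slackness (lambda_i * g_i(x) = 0 for all i): FAILS

Verdict: the first failing condition is complementary_slackness -> comp.

comp


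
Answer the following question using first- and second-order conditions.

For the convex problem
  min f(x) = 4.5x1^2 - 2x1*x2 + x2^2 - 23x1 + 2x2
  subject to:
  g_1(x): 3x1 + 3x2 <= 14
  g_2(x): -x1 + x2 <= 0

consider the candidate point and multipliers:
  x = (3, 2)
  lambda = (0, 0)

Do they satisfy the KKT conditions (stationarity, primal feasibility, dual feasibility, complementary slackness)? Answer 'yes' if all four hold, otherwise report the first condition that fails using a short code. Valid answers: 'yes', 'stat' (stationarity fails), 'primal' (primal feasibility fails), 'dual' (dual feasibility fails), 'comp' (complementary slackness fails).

Gradient of f: grad f(x) = Q x + c = (0, 0)
Constraint values g_i(x) = a_i^T x - b_i:
  g_1((3, 2)) = 1
  g_2((3, 2)) = -1
Stationarity residual: grad f(x) + sum_i lambda_i a_i = (0, 0)
  -> stationarity OK
Primal feasibility (all g_i <= 0): FAILS
Dual feasibility (all lambda_i >= 0): OK
Complementary slackness (lambda_i * g_i(x) = 0 for all i): OK

Verdict: the first failing condition is primal_feasibility -> primal.

primal


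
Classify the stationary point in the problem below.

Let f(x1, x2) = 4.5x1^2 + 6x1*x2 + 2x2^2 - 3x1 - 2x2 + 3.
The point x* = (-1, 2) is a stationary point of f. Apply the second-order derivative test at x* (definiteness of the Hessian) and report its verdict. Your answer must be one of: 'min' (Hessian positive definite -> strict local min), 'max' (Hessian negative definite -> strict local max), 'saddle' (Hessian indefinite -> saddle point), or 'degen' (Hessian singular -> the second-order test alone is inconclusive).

Compute the Hessian H = grad^2 f:
  H = [[9, 6], [6, 4]]
Verify stationarity: grad f(x*) = H x* + g = (0, 0).
Eigenvalues of H: 0, 13.
H has a zero eigenvalue (singular; positive semidefinite but not definite), so H is neither positive definite, negative definite, nor indefinite. The second-order test alone is inconclusive -> degen.
(Indeed, f is constant along the null direction of H through x*, so x* is not a strict local extremum.)

degen


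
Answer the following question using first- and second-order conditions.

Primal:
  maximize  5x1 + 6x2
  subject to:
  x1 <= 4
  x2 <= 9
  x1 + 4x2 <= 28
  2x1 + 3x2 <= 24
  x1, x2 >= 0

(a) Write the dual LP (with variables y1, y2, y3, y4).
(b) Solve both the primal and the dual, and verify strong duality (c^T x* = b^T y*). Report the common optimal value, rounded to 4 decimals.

The standard primal-dual pair for 'max c^T x s.t. A x <= b, x >= 0' is:
  Dual:  min b^T y  s.t.  A^T y >= c,  y >= 0.

So the dual LP is:
  minimize  4y1 + 9y2 + 28y3 + 24y4
  subject to:
    y1 + y3 + 2y4 >= 5
    y2 + 4y3 + 3y4 >= 6
    y1, y2, y3, y4 >= 0

Solving the primal: x* = (4, 5.3333).
  primal value c^T x* = 52.
Solving the dual: y* = (1, 0, 0, 2).
  dual value b^T y* = 52.
Strong duality: c^T x* = b^T y*. Confirmed.

52


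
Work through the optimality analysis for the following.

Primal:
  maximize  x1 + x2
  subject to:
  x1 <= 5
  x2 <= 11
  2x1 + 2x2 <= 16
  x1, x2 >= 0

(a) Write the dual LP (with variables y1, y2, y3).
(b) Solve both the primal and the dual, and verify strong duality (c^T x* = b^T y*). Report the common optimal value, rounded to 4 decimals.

The standard primal-dual pair for 'max c^T x s.t. A x <= b, x >= 0' is:
  Dual:  min b^T y  s.t.  A^T y >= c,  y >= 0.

So the dual LP is:
  minimize  5y1 + 11y2 + 16y3
  subject to:
    y1 + 2y3 >= 1
    y2 + 2y3 >= 1
    y1, y2, y3 >= 0

Solving the primal: x* = (0, 8).
  primal value c^T x* = 8.
Solving the dual: y* = (0, 0, 0.5).
  dual value b^T y* = 8.
Strong duality: c^T x* = b^T y*. Confirmed.

8


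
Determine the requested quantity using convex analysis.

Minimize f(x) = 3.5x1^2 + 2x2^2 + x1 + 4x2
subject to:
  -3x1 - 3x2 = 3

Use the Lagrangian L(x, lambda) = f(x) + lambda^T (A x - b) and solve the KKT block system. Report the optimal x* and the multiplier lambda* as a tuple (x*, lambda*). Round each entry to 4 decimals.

Form the Lagrangian:
  L(x, lambda) = (1/2) x^T Q x + c^T x + lambda^T (A x - b)
Stationarity (grad_x L = 0): Q x + c + A^T lambda = 0.
Primal feasibility: A x = b.

This gives the KKT block system:
  [ Q   A^T ] [ x     ]   [-c ]
  [ A    0  ] [ lambda ] = [ b ]

Solving the linear system:
  x*      = (-0.0909, -0.9091)
  lambda* = (0.1212)
  f(x*)   = -2.0455

x* = (-0.0909, -0.9091), lambda* = (0.1212)


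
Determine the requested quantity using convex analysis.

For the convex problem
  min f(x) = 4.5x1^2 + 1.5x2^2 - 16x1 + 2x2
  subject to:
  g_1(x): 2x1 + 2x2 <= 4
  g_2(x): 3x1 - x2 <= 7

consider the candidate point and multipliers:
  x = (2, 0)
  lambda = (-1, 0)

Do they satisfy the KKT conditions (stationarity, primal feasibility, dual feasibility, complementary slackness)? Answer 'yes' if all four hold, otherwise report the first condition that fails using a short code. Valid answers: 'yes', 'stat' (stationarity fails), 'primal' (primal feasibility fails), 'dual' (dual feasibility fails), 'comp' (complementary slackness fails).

Gradient of f: grad f(x) = Q x + c = (2, 2)
Constraint values g_i(x) = a_i^T x - b_i:
  g_1((2, 0)) = 0
  g_2((2, 0)) = -1
Stationarity residual: grad f(x) + sum_i lambda_i a_i = (0, 0)
  -> stationarity OK
Primal feasibility (all g_i <= 0): OK
Dual feasibility (all lambda_i >= 0): FAILS
Complementary slackness (lambda_i * g_i(x) = 0 for all i): OK

Verdict: the first failing condition is dual_feasibility -> dual.

dual


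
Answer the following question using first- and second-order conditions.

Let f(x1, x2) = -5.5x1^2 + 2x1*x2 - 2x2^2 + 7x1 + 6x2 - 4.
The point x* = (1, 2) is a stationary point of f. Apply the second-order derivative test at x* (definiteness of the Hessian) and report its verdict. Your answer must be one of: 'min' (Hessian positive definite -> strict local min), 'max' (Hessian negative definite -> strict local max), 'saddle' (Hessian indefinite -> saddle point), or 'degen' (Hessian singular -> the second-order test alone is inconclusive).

Compute the Hessian H = grad^2 f:
  H = [[-11, 2], [2, -4]]
Verify stationarity: grad f(x*) = H x* + g = (0, 0).
Eigenvalues of H: -11.5311, -3.4689.
Both eigenvalues < 0, so H is negative definite -> x* is a strict local max.

max


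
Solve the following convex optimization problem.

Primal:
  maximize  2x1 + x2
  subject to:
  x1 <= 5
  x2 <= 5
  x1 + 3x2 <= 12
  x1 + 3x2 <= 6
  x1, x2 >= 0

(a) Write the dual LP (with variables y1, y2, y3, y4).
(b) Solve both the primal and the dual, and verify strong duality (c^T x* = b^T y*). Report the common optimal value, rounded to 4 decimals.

The standard primal-dual pair for 'max c^T x s.t. A x <= b, x >= 0' is:
  Dual:  min b^T y  s.t.  A^T y >= c,  y >= 0.

So the dual LP is:
  minimize  5y1 + 5y2 + 12y3 + 6y4
  subject to:
    y1 + y3 + y4 >= 2
    y2 + 3y3 + 3y4 >= 1
    y1, y2, y3, y4 >= 0

Solving the primal: x* = (5, 0.3333).
  primal value c^T x* = 10.3333.
Solving the dual: y* = (1.6667, 0, 0, 0.3333).
  dual value b^T y* = 10.3333.
Strong duality: c^T x* = b^T y*. Confirmed.

10.3333
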